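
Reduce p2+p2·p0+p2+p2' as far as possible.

1

p2+p2·p0+p2+p2'
= p2+p2+p2'   (absorption)
= p2+p2'   (idempotence)
= 1   (complement)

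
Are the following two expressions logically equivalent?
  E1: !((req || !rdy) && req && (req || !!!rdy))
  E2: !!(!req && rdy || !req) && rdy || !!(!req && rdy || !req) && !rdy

E1: !((req || !rdy) && req && (req || !!!rdy))
    = !(req && (req || !!!rdy))   — absorption
    = !(req && (req || !rdy))   — double negation
    = !req   — absorption
E2: !!(!req && rdy || !req) && rdy || !!(!req && rdy || !req) && !rdy
    = !!(!req && rdy || !req)   — distribution
    = !!!req   — absorption
    = !req   — double negation
Both reduce to !req, so they are equivalent.

Yes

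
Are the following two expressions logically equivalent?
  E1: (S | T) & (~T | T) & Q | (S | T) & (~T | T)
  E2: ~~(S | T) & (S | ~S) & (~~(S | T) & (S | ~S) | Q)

Yes

E1: (S | T) & (~T | T) & Q | (S | T) & (~T | T)
    = (S | T) & (~T | T)   (absorption)
    = S | T   (complement / identity)
E2: ~~(S | T) & (S | ~S) & (~~(S | T) & (S | ~S) | Q)
    = ~~(S | T) & (S | ~S)   (absorption)
    = (S | T) & (S | ~S)   (double negation)
    = S | T   (complement / identity)
Both reduce to S | T, so they are equivalent.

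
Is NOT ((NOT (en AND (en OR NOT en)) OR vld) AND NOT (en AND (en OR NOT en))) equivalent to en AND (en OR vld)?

E1: NOT ((NOT (en AND (en OR NOT en)) OR vld) AND NOT (en AND (en OR NOT en)))
    = NOT NOT (en AND (en OR NOT en))   [absorption]
    = en AND (en OR NOT en)   [double negation]
    = en   [complement / identity]
E2: en AND (en OR vld)
    = en   [absorption]
Both reduce to en, so they are equivalent.

Yes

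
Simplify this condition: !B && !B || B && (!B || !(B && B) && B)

!B

!B && !B || B && (!B || !(B && B) && B)
= !B && !B || B && (!B || !B && B)   [idempotence]
= !B && !B || B && !B   [complement / identity]
= !B   [distribution]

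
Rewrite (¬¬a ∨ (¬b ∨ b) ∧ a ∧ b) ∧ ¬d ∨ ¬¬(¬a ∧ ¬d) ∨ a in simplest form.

(¬¬a ∨ (¬b ∨ b) ∧ a ∧ b) ∧ ¬d ∨ ¬¬(¬a ∧ ¬d) ∨ a
= (¬¬a ∨ a ∧ b) ∧ ¬d ∨ ¬¬(¬a ∧ ¬d) ∨ a   (complement / identity)
= (¬¬a ∨ a ∧ b) ∧ ¬d ∨ ¬a ∧ ¬d ∨ a   (double negation)
= (a ∨ a ∧ b) ∧ ¬d ∨ ¬a ∧ ¬d ∨ a   (double negation)
= a ∧ ¬d ∨ ¬a ∧ ¬d ∨ a   (absorption)
= ¬d ∨ a   (distribution)

¬d ∨ a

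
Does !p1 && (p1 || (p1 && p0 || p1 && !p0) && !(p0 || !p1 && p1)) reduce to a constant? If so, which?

!p1 && (p1 || (p1 && p0 || p1 && !p0) && !(p0 || !p1 && p1))
= !p1 && (p1 || (p1 && p0 || p1 && !p0) && !p0)   [complement / identity]
= !p1 && (p1 || p1 && !p0)   [distribution]
= !p1 && p1   [absorption]
= false   [complement]

yes, False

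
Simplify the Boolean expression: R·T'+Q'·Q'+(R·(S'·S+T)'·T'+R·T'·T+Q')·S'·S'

R·T'+Q'

R·T'+Q'·Q'+(R·(S'·S+T)'·T'+R·T'·T+Q')·S'·S'
= R·T'+Q'·Q'+(R·(S'·S+T)'·T'+R·T'·T+Q')·S'   [idempotence]
= R·T'+Q'·Q'+(R·T'·T'+R·T'·T+Q')·S'   [complement / identity]
= R·T'+Q'·Q'+(R·T'+Q')·S'   [distribution]
= R·T'+Q'+(R·T'+Q')·S'   [idempotence]
= R·T'+Q'   [absorption]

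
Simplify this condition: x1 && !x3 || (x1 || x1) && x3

x1 && !x3 || (x1 || x1) && x3
= x1 && !x3 || x1 && x3   [idempotence]
= x1   [distribution]

x1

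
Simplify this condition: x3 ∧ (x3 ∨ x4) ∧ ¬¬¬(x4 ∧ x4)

x3 ∧ ¬x4

x3 ∧ (x3 ∨ x4) ∧ ¬¬¬(x4 ∧ x4)
= x3 ∧ ¬¬¬(x4 ∧ x4)   [absorption]
= x3 ∧ ¬¬¬x4   [idempotence]
= x3 ∧ ¬x4   [double negation]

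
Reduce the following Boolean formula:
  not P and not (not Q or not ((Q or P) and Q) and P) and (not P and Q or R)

not P and not (not Q or not ((Q or P) and Q) and P) and (not P and Q or R)
= not P and not (not Q or not Q and P) and (not P and Q or R)   (absorption)
= not P and not not Q and (not P and Q or R)   (absorption)
= not P and Q and (not P and Q or R)   (double negation)
= not P and Q   (absorption)

not P and Q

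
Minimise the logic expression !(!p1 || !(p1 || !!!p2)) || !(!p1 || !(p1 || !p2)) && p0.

!(!p1 || !(p1 || !!!p2)) || !(!p1 || !(p1 || !p2)) && p0
= !(!p1 || !(p1 || !p2)) || !(!p1 || !(p1 || !p2)) && p0   — double negation
= !(!p1 || !(p1 || !p2))   — absorption
= p1 && (p1 || !p2)   — De Morgan
= p1   — absorption

p1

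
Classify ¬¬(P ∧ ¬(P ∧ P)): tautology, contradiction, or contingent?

¬¬(P ∧ ¬(P ∧ P))
= ¬¬(P ∧ ¬P)   — idempotence
= P ∧ ¬P   — double negation
= False   — complement

contradiction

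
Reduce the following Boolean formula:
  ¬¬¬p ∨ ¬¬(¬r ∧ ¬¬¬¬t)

¬p ∨ ¬r ∧ t

¬¬¬p ∨ ¬¬(¬r ∧ ¬¬¬¬t)
= ¬¬¬p ∨ ¬r ∧ ¬¬¬¬t   (double negation)
= ¬¬¬p ∨ ¬r ∧ ¬¬t   (double negation)
= ¬¬¬p ∨ ¬r ∧ t   (double negation)
= ¬p ∨ ¬r ∧ t   (double negation)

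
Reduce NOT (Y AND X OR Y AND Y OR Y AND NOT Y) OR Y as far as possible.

TRUE

NOT (Y AND X OR Y AND Y OR Y AND NOT Y) OR Y
= NOT (Y AND X OR Y) OR Y   [distribution]
= NOT Y OR Y   [absorption]
= TRUE   [complement]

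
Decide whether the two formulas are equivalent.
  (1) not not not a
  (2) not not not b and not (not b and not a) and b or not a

E1: not not not a
    = not a   (double negation)
E2: not not not b and not (not b and not a) and b or not a
    = not not not b and (b or a) and b or not a   (De Morgan)
    = not b and (b or a) and b or not a   (double negation)
    = not b and b or not a   (absorption)
    = not a   (complement / identity)
Both reduce to not a, so they are equivalent.

Yes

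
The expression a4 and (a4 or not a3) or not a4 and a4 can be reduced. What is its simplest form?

a4

a4 and (a4 or not a3) or not a4 and a4
= a4 or not a4 and a4   [absorption]
= a4   [complement / identity]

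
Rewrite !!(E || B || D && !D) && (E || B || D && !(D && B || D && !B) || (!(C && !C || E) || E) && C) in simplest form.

E || B

!!(E || B || D && !D) && (E || B || D && !(D && B || D && !B) || (!(C && !C || E) || E) && C)
= !!(E || B || D && !D) && (E || B || D && !(D && B || D && !B) || (!E || E) && C)
= !!(E || B || D && !D) && (E || B || D && !(D && B || D && !B) || C)
= !!(E || B || D && !D) && (E || B || D && !D || C)
= (E || B || D && !D) && (E || B || D && !D || C)
= E || B || D && !D
= E || B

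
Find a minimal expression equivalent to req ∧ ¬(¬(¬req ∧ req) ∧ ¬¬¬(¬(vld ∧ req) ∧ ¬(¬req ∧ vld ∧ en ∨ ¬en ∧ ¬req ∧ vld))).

req ∧ ¬vld

req ∧ ¬(¬(¬req ∧ req) ∧ ¬¬¬(¬(vld ∧ req) ∧ ¬(¬req ∧ vld ∧ en ∨ ¬en ∧ ¬req ∧ vld)))
= req ∧ (¬req ∧ req ∨ ¬¬(¬(vld ∧ req) ∧ ¬(¬req ∧ vld ∧ en ∨ ¬en ∧ ¬req ∧ vld)))   — De Morgan
= req ∧ (¬req ∧ req ∨ ¬¬(¬(vld ∧ req) ∧ ¬(¬req ∧ vld)))   — distribution
= req ∧ (¬req ∧ req ∨ ¬(vld ∧ req ∨ ¬req ∧ vld))   — De Morgan
= req ∧ (¬req ∧ req ∨ ¬vld)   — distribution
= req ∧ ¬vld   — complement / identity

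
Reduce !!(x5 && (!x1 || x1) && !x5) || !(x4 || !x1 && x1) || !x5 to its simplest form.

!x4 || !x5

!!(x5 && (!x1 || x1) && !x5) || !(x4 || !x1 && x1) || !x5
= !!(x5 && !x5) || !(x4 || !x1 && x1) || !x5
= x5 && !x5 || !(x4 || !x1 && x1) || !x5
= !(x4 || !x1 && x1) || !x5
= !x4 || !x5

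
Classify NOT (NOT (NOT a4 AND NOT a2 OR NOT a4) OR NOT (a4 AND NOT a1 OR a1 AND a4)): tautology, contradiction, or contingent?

contradiction

NOT (NOT (NOT a4 AND NOT a2 OR NOT a4) OR NOT (a4 AND NOT a1 OR a1 AND a4))
= (NOT a4 AND NOT a2 OR NOT a4) AND (a4 AND NOT a1 OR a1 AND a4)   [De Morgan]
= NOT a4 AND (a4 AND NOT a1 OR a1 AND a4)   [absorption]
= NOT a4 AND a4   [distribution]
= FALSE   [complement]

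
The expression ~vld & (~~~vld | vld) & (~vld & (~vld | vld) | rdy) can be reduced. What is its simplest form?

~vld & (~~~vld | vld) & (~vld & (~vld | vld) | rdy)
= ~vld & (~vld | vld) & (~vld & (~vld | vld) | rdy)   — double negation
= ~vld & (~vld | vld)   — absorption
= ~vld   — complement / identity

~vld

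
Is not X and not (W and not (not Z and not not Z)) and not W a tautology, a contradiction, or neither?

not X and not (W and not (not Z and not not Z)) and not W
= not X and not (W and (Z or not Z)) and not W   — De Morgan
= not X and not W and not W   — complement / identity
= not X and not W   — idempotence
This depends on W, X, so it is not a constant.

neither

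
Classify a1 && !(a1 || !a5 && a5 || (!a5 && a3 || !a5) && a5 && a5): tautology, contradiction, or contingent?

a1 && !(a1 || !a5 && a5 || (!a5 && a3 || !a5) && a5 && a5)
= a1 && !(a1 || !a5 && a5 || !a5 && a5 && a5)
= a1 && !(a1 || !a5 && a5 && a5)
= a1 && !(a1 || !a5 && a5)
= a1 && !a1
= false

contradiction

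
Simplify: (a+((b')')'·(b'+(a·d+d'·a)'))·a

(a+((b')')'·(b'+(a·d+d'·a)'))·a
= (a+((b')')'·(b'+a'))·a
= (a+b'·(b'+a'))·a
= (a+b')·a
= a

a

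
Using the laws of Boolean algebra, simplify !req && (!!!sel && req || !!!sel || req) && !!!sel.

!req && (!!!sel && req || !!!sel || req) && !!!sel
= !req && (!!!sel || req) && !!!sel
= !req && !!!sel
= !req && !sel

!req && !sel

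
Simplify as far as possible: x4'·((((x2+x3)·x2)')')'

x4'·((((x2+x3)·x2)')')'
= x4'·((x2')')'
= x4'·x2'

x4'·x2'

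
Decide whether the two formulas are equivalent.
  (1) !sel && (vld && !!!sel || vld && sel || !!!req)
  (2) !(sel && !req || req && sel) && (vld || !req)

E1: !sel && (vld && !!!sel || vld && sel || !!!req)
    = !sel && (vld && !sel || vld && sel || !!!req)
    = !sel && (vld && !sel || vld && sel || !req)
    = !sel && (vld || !req)
E2: !(sel && !req || req && sel) && (vld || !req)
    = !sel && (vld || !req)
Both reduce to !sel && (vld || !req), so they are equivalent.

Yes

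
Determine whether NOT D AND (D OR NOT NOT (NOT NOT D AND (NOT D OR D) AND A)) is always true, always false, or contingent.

always false

NOT D AND (D OR NOT NOT (NOT NOT D AND (NOT D OR D) AND A))
= NOT D AND (D OR NOT NOT (D AND (NOT D OR D) AND A))   (double negation)
= NOT D AND (D OR D AND (NOT D OR D) AND A)   (double negation)
= NOT D AND (D OR D AND A)   (complement / identity)
= NOT D AND D   (absorption)
= FALSE   (complement)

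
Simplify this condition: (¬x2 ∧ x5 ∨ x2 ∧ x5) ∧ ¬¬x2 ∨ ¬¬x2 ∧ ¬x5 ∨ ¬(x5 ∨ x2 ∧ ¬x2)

x2 ∨ ¬x5

(¬x2 ∧ x5 ∨ x2 ∧ x5) ∧ ¬¬x2 ∨ ¬¬x2 ∧ ¬x5 ∨ ¬(x5 ∨ x2 ∧ ¬x2)
= x5 ∧ ¬¬x2 ∨ ¬¬x2 ∧ ¬x5 ∨ ¬(x5 ∨ x2 ∧ ¬x2)   [distribution]
= ¬¬x2 ∨ ¬(x5 ∨ x2 ∧ ¬x2)   [distribution]
= ¬¬x2 ∨ ¬x5   [complement / identity]
= x2 ∨ ¬x5   [double negation]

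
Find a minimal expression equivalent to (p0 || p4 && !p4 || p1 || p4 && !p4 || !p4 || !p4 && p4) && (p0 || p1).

p0 || p1

(p0 || p4 && !p4 || p1 || p4 && !p4 || !p4 || !p4 && p4) && (p0 || p1)
= (p0 || p4 && !p4 || p1 || p4 && !p4 || !p4) && (p0 || p1)   [complement / identity]
= (p0 || p4 && !p4 || p1 || !p4) && (p0 || p1)   [complement / identity]
= (p0 || p1 || !p4) && (p0 || p1)   [complement / identity]
= p0 || p1   [absorption]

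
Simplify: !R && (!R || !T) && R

!R && (!R || !T) && R
= !R && R   — absorption
= false   — complement

false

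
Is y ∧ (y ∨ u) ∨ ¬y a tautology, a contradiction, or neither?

y ∧ (y ∨ u) ∨ ¬y
= y ∨ ¬y   [absorption]
= True   [complement]

tautology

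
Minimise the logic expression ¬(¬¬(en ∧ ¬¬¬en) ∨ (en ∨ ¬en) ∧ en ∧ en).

¬(¬¬(en ∧ ¬¬¬en) ∨ (en ∨ ¬en) ∧ en ∧ en)
= ¬(¬¬(en ∧ ¬¬¬en) ∨ en ∧ en)
= ¬(¬¬(en ∧ ¬en) ∨ en ∧ en)
= ¬(en ∧ ¬en ∨ en ∧ en)
= ¬en

¬en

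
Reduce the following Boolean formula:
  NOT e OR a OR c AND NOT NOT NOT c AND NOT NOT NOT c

NOT e OR a

NOT e OR a OR c AND NOT NOT NOT c AND NOT NOT NOT c
= NOT e OR a OR c AND NOT NOT NOT c   (idempotence)
= NOT e OR a OR c AND NOT c   (double negation)
= NOT e OR a   (complement / identity)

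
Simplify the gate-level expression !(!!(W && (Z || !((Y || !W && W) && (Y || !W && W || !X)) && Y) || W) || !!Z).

!(!!(W && (Z || !((Y || !W && W) && (Y || !W && W || !X)) && Y) || W) || !!Z)
= !(!!(W && (Z || !(Y || !W && W) && Y) || W) || !!Z)   (absorption)
= !(!!(W && (Z || !Y && Y) || W) || !!Z)   (complement / identity)
= !(!!(W && Z || W) || !!Z)   (complement / identity)
= !(!!W || !!Z)   (absorption)
= !W && !Z   (De Morgan)

!W && !Z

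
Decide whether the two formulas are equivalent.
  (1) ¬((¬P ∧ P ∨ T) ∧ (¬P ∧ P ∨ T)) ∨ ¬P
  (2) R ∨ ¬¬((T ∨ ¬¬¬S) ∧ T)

No

E1: ¬((¬P ∧ P ∨ T) ∧ (¬P ∧ P ∨ T)) ∨ ¬P
    = ¬(¬P ∧ P ∨ T) ∨ ¬P   (idempotence)
    = ¬T ∨ ¬P   (complement / identity)
E2: R ∨ ¬¬((T ∨ ¬¬¬S) ∧ T)
    = R ∨ ¬¬((T ∨ ¬S) ∧ T)   (double negation)
    = R ∨ ¬¬T   (absorption)
    = R ∨ T   (double negation)
These differ: at P=1, R=1, S=1, T=1, E1 = 0 but E2 = 1.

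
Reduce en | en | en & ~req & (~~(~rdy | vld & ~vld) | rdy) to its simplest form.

en | en | en & ~req & (~~(~rdy | vld & ~vld) | rdy)
= en | en | en & ~req & (~~~rdy | rdy)   (complement / identity)
= en | en | en & ~req & (~rdy | rdy)   (double negation)
= en | en | en & ~req   (complement / identity)
= en | en   (absorption)
= en   (idempotence)

en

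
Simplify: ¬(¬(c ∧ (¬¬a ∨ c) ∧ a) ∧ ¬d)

¬(¬(c ∧ (¬¬a ∨ c) ∧ a) ∧ ¬d)
= ¬(¬(c ∧ (a ∨ c) ∧ a) ∧ ¬d)   — double negation
= c ∧ (a ∨ c) ∧ a ∨ d   — De Morgan
= c ∧ a ∨ d   — absorption

c ∧ a ∨ d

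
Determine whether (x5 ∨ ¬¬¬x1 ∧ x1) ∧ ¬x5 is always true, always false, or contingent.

always false

(x5 ∨ ¬¬¬x1 ∧ x1) ∧ ¬x5
= (x5 ∨ ¬x1 ∧ x1) ∧ ¬x5
= x5 ∧ ¬x5
= False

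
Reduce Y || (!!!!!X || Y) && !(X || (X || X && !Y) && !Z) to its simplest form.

Y || !X

Y || (!!!!!X || Y) && !(X || (X || X && !Y) && !Z)
= Y || (!!!!!X || Y) && !(X || X && !Z)   (absorption)
= Y || (!!!X || Y) && !(X || X && !Z)   (double negation)
= Y || (!!!X || Y) && !X   (absorption)
= Y || (!X || Y) && !X   (double negation)
= Y || !X   (absorption)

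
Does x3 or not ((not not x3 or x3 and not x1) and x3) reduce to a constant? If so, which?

x3 or not ((not not x3 or x3 and not x1) and x3)
= x3 or not ((x3 or x3 and not x1) and x3)   — double negation
= x3 or not (x3 and x3)   — absorption
= x3 or not x3   — idempotence
= True   — complement

yes, True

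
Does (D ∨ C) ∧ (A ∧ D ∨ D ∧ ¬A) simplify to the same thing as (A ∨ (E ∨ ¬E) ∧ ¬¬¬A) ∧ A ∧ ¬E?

E1: (D ∨ C) ∧ (A ∧ D ∨ D ∧ ¬A)
    = (D ∨ C) ∧ D   (distribution)
    = D   (absorption)
E2: (A ∨ (E ∨ ¬E) ∧ ¬¬¬A) ∧ A ∧ ¬E
    = (A ∨ (E ∨ ¬E) ∧ ¬A) ∧ A ∧ ¬E   (double negation)
    = (A ∨ ¬A) ∧ A ∧ ¬E   (complement / identity)
    = A ∧ ¬E   (complement / identity)
These differ: at A=1, C=1, D=0, E=0, E1 = 0 but E2 = 1.

No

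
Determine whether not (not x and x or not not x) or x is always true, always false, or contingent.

always true

not (not x and x or not not x) or x
= not not not x or x   (complement / identity)
= not x or x   (double negation)
= True   (complement)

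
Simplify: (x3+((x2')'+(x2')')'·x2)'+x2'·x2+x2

x3'+x2

(x3+((x2')'+(x2')')'·x2)'+x2'·x2+x2
= (x3+((x2')'+(x2')')'·x2)'+x2
= (x3+x2'·x2'·x2)'+x2
= (x3+x2'·x2)'+x2
= x3'+x2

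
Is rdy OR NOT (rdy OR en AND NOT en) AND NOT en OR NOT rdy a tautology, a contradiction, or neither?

rdy OR NOT (rdy OR en AND NOT en) AND NOT en OR NOT rdy
= rdy OR NOT rdy AND NOT en OR NOT rdy   — complement / identity
= rdy OR NOT rdy   — absorption
= TRUE   — complement

tautology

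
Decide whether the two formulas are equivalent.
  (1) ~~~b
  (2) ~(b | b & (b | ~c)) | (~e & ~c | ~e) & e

Yes

E1: ~~~b
    = ~b   — double negation
E2: ~(b | b & (b | ~c)) | (~e & ~c | ~e) & e
    = ~(b | b) | (~e & ~c | ~e) & e   — absorption
    = ~(b | b) | ~e & e   — absorption
    = ~(b | b)   — complement / identity
    = ~b   — idempotence
Both reduce to ~b, so they are equivalent.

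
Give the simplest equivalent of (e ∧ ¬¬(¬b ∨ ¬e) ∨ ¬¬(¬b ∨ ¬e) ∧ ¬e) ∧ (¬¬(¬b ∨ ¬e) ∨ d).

¬b ∨ ¬e

(e ∧ ¬¬(¬b ∨ ¬e) ∨ ¬¬(¬b ∨ ¬e) ∧ ¬e) ∧ (¬¬(¬b ∨ ¬e) ∨ d)
= ¬¬(¬b ∨ ¬e) ∧ (¬¬(¬b ∨ ¬e) ∨ d)
= ¬¬(¬b ∨ ¬e)
= ¬b ∨ ¬e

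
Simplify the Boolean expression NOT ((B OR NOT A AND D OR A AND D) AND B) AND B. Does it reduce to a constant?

FALSE

NOT ((B OR NOT A AND D OR A AND D) AND B) AND B
= NOT ((B OR D) AND B) AND B   — distribution
= NOT B AND B   — absorption
= FALSE   — complement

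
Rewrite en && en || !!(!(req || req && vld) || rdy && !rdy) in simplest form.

en && en || !!(!(req || req && vld) || rdy && !rdy)
= en && en || !!!(req || req && vld)   [complement / identity]
= en && en || !!!req   [absorption]
= en || !!!req   [idempotence]
= en || !req   [double negation]

en || !req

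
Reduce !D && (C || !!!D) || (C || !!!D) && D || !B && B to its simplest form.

C || !D

!D && (C || !!!D) || (C || !!!D) && D || !B && B
= (!D || D) && (C || !!!D) || !B && B   (distribution)
= (!D || D) && (C || !!!D)   (complement / identity)
= C || !!!D   (complement / identity)
= C || !D   (double negation)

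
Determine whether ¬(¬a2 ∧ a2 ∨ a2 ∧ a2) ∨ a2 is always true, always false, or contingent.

always true

¬(¬a2 ∧ a2 ∨ a2 ∧ a2) ∨ a2
= ¬a2 ∨ a2   [distribution]
= True   [complement]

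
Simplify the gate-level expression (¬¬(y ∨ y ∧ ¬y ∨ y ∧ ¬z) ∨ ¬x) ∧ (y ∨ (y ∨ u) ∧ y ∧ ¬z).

(¬¬(y ∨ y ∧ ¬y ∨ y ∧ ¬z) ∨ ¬x) ∧ (y ∨ (y ∨ u) ∧ y ∧ ¬z)
= (y ∨ y ∧ ¬y ∨ y ∧ ¬z ∨ ¬x) ∧ (y ∨ (y ∨ u) ∧ y ∧ ¬z)   — double negation
= (y ∨ y ∧ ¬z ∨ ¬x) ∧ (y ∨ (y ∨ u) ∧ y ∧ ¬z)   — complement / identity
= (y ∨ y ∧ ¬z ∨ ¬x) ∧ (y ∨ y ∧ ¬z)   — absorption
= y ∨ y ∧ ¬z   — absorption
= y   — absorption

y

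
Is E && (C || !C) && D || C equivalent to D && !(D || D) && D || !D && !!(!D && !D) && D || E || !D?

No

E1: E && (C || !C) && D || C
    = E && D || C   — complement / identity
E2: D && !(D || D) && D || !D && !!(!D && !D) && D || E || !D
    = D && !(D || D) && D || !D && !(D || D) && D || E || !D   — De Morgan
    = !(D || D) && D || E || !D   — distribution
    = !D && D || E || !D   — idempotence
    = E || !D   — complement / identity
These differ: at C=0, D=0, E=0, E1 = 0 but E2 = 1.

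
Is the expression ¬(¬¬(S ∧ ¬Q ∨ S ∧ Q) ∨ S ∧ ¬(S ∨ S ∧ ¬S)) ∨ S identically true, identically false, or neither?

¬(¬¬(S ∧ ¬Q ∨ S ∧ Q) ∨ S ∧ ¬(S ∨ S ∧ ¬S)) ∨ S
= ¬(¬¬S ∨ S ∧ ¬(S ∨ S ∧ ¬S)) ∨ S
= ¬(¬¬S ∨ S ∧ ¬S) ∨ S
= ¬(S ∨ S ∧ ¬S) ∨ S
= ¬S ∨ S
= True

identically true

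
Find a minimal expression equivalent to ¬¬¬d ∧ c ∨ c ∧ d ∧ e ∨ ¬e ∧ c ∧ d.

¬¬¬d ∧ c ∨ c ∧ d ∧ e ∨ ¬e ∧ c ∧ d
= ¬d ∧ c ∨ c ∧ d ∧ e ∨ ¬e ∧ c ∧ d   (double negation)
= ¬d ∧ c ∨ c ∧ d   (distribution)
= c   (distribution)

c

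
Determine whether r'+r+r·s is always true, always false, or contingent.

r'+r+r·s
= r'+r
= 1

always true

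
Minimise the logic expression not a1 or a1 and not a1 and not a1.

not a1 or a1 and not a1 and not a1
= not a1 or a1 and not a1
= not a1

not a1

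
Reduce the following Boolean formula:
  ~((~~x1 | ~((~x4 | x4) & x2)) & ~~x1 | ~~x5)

~x1 & ~x5

~((~~x1 | ~((~x4 | x4) & x2)) & ~~x1 | ~~x5)
= ~((~~x1 | ~x2) & ~~x1 | ~~x5)   (complement / identity)
= ~(~~x1 | ~~x5)   (absorption)
= ~x1 & ~x5   (De Morgan)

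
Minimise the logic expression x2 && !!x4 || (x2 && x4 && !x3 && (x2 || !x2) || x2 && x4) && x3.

x2 && x4

x2 && !!x4 || (x2 && x4 && !x3 && (x2 || !x2) || x2 && x4) && x3
= x2 && !!x4 || (x2 && x4 && !x3 || x2 && x4) && x3   (complement / identity)
= x2 && x4 || (x2 && x4 && !x3 || x2 && x4) && x3   (double negation)
= x2 && x4 || x2 && x4 && x3   (absorption)
= x2 && x4   (absorption)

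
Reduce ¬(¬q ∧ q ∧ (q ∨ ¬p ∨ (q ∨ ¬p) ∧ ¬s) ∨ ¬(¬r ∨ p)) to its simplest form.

¬(¬q ∧ q ∧ (q ∨ ¬p ∨ (q ∨ ¬p) ∧ ¬s) ∨ ¬(¬r ∨ p))
= ¬(¬q ∧ q ∧ (q ∨ ¬p) ∨ ¬(¬r ∨ p))
= ¬(¬q ∧ q ∨ ¬(¬r ∨ p))
= ¬¬(¬r ∨ p)
= ¬r ∨ p

¬r ∨ p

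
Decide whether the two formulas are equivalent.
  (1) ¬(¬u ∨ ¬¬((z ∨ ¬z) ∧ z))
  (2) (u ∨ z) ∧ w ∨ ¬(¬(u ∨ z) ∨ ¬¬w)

E1: ¬(¬u ∨ ¬¬((z ∨ ¬z) ∧ z))
    = ¬(¬u ∨ ¬¬z)   — complement / identity
    = u ∧ ¬z   — De Morgan
E2: (u ∨ z) ∧ w ∨ ¬(¬(u ∨ z) ∨ ¬¬w)
    = (u ∨ z) ∧ w ∨ (u ∨ z) ∧ ¬w   — De Morgan
    = u ∨ z   — distribution
These differ: at u=1, w=0, z=1, E1 = 0 but E2 = 1.

No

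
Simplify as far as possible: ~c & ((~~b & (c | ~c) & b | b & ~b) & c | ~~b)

~c & b

~c & ((~~b & (c | ~c) & b | b & ~b) & c | ~~b)
= ~c & ((~~b & b | b & ~b) & c | ~~b)   (complement / identity)
= ~c & ((b & b | b & ~b) & c | ~~b)   (double negation)
= ~c & ((b & b | b & ~b) & c | b)   (double negation)
= ~c & (b & c | b)   (distribution)
= ~c & b   (absorption)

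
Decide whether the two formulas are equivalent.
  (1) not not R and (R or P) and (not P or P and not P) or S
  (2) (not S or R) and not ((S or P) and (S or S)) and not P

E1: not not R and (R or P) and (not P or P and not P) or S
    = not not R and (R or P) and not P or S
    = R and (R or P) and not P or S
    = R and not P or S
E2: (not S or R) and not ((S or P) and (S or S)) and not P
    = (not S or R) and not ((S or P) and S) and not P
    = (not S or R) and not S and not P
    = not S and not P
These differ: at P=0, R=1, S=1, E1 = 1 but E2 = 0.

No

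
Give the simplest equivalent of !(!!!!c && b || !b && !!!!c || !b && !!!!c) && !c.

!c

!(!!!!c && b || !b && !!!!c || !b && !!!!c) && !c
= !(!!!!c && b || !b && !!!!c) && !c   [idempotence]
= !!!!!c && !c   [distribution]
= !!!c && !c   [double negation]
= !c && !c   [double negation]
= !c   [idempotence]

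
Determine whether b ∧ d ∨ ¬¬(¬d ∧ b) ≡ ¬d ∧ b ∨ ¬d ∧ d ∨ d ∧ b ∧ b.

Yes

E1: b ∧ d ∨ ¬¬(¬d ∧ b)
    = b ∧ d ∨ ¬d ∧ b   — double negation
    = b   — distribution
E2: ¬d ∧ b ∨ ¬d ∧ d ∨ d ∧ b ∧ b
    = ¬d ∧ b ∨ ¬d ∧ d ∨ d ∧ b   — idempotence
    = ¬d ∧ b ∨ d ∧ b   — complement / identity
    = b   — distribution
Both reduce to b, so they are equivalent.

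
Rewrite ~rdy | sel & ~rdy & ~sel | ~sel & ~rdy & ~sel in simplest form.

~rdy | sel & ~rdy & ~sel | ~sel & ~rdy & ~sel
= ~rdy | ~rdy & ~sel   [distribution]
= ~rdy   [absorption]

~rdy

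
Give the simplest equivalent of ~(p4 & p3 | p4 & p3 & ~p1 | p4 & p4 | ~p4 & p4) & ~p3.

~p4 & ~p3

~(p4 & p3 | p4 & p3 & ~p1 | p4 & p4 | ~p4 & p4) & ~p3
= ~(p4 & p3 | p4 & p4 | ~p4 & p4) & ~p3
= ~(p4 & p3 | p4) & ~p3
= ~p4 & ~p3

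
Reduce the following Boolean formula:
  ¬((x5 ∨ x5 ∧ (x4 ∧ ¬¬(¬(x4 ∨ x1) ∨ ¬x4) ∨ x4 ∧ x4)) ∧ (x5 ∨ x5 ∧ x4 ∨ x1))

¬x5

¬((x5 ∨ x5 ∧ (x4 ∧ ¬¬(¬(x4 ∨ x1) ∨ ¬x4) ∨ x4 ∧ x4)) ∧ (x5 ∨ x5 ∧ x4 ∨ x1))
= ¬((x5 ∨ x5 ∧ (x4 ∧ ¬((x4 ∨ x1) ∧ x4) ∨ x4 ∧ x4)) ∧ (x5 ∨ x5 ∧ x4 ∨ x1))   — De Morgan
= ¬((x5 ∨ x5 ∧ (x4 ∧ ¬x4 ∨ x4 ∧ x4)) ∧ (x5 ∨ x5 ∧ x4 ∨ x1))   — absorption
= ¬((x5 ∨ x5 ∧ x4) ∧ (x5 ∨ x5 ∧ x4 ∨ x1))   — distribution
= ¬(x5 ∨ x5 ∧ x4)   — absorption
= ¬x5   — absorption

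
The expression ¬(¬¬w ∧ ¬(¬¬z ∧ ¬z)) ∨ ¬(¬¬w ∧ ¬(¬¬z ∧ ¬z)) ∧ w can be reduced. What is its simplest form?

¬(¬¬w ∧ ¬(¬¬z ∧ ¬z)) ∨ ¬(¬¬w ∧ ¬(¬¬z ∧ ¬z)) ∧ w
= ¬(¬¬w ∧ ¬(¬¬z ∧ ¬z))   — absorption
= ¬(¬¬w ∧ (¬z ∨ z))   — De Morgan
= ¬(w ∧ (¬z ∨ z))   — double negation
= ¬w   — complement / identity

¬w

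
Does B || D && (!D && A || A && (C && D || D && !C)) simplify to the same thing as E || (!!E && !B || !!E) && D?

No

E1: B || D && (!D && A || A && (C && D || D && !C))
    = B || D && (!D && A || A && D)
    = B || D && A
E2: E || (!!E && !B || !!E) && D
    = E || !!E && D
    = E || E && D
    = E
These differ: at A=1, B=1, C=0, D=0, E=0, E1 = 1 but E2 = 0.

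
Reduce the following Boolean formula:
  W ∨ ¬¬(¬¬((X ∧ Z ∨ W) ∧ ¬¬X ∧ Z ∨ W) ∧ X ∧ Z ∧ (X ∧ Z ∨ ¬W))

W ∨ ¬¬(¬¬((X ∧ Z ∨ W) ∧ ¬¬X ∧ Z ∨ W) ∧ X ∧ Z ∧ (X ∧ Z ∨ ¬W))
= W ∨ ¬¬(¬¬((X ∧ Z ∨ W) ∧ ¬¬X ∧ Z ∨ W) ∧ X ∧ Z)   [absorption]
= W ∨ ¬¬(¬¬((X ∧ Z ∨ W) ∧ X ∧ Z ∨ W) ∧ X ∧ Z)   [double negation]
= W ∨ ¬¬(¬¬(X ∧ Z ∨ W) ∧ X ∧ Z)   [absorption]
= W ∨ ¬¬((X ∧ Z ∨ W) ∧ X ∧ Z)   [double negation]
= W ∨ (X ∧ Z ∨ W) ∧ X ∧ Z   [double negation]
= W ∨ X ∧ Z   [absorption]

W ∨ X ∧ Z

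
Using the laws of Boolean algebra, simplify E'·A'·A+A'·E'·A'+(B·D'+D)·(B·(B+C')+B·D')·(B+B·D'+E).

E'·A'+B

E'·A'·A+A'·E'·A'+(B·D'+D)·(B·(B+C')+B·D')·(B+B·D'+E)
= E'·A'+(B·D'+D)·(B·(B+C')+B·D')·(B+B·D'+E)   — distribution
= E'·A'+(B·D'+D)·(B+B·D')·(B+B·D'+E)   — absorption
= E'·A'+(B·D'+D)·(B+B·D')   — absorption
= E'·A'+D·B+B·D'   — distribution
= E'·A'+B   — distribution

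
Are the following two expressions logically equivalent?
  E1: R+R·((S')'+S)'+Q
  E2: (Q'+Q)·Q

No

E1: R+R·((S')'+S)'+Q
    = R+R·(S+S)'+Q   — double negation
    = R+R·S'+Q   — idempotence
    = R+Q   — absorption
E2: (Q'+Q)·Q
    = Q   — complement / identity
These differ: at Q=0, R=1, S=0, E1 = 1 but E2 = 0.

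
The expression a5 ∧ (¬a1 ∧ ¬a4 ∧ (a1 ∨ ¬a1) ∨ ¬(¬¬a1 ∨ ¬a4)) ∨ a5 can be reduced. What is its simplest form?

a5

a5 ∧ (¬a1 ∧ ¬a4 ∧ (a1 ∨ ¬a1) ∨ ¬(¬¬a1 ∨ ¬a4)) ∨ a5
= a5 ∧ (¬a1 ∧ ¬a4 ∧ (a1 ∨ ¬a1) ∨ ¬a1 ∧ a4) ∨ a5   — De Morgan
= a5 ∧ (¬a1 ∧ ¬a4 ∨ ¬a1 ∧ a4) ∨ a5   — complement / identity
= a5 ∧ ¬a1 ∨ a5   — distribution
= a5   — absorption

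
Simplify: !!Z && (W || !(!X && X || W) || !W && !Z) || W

Z || W

!!Z && (W || !(!X && X || W) || !W && !Z) || W
= !!Z && (W || !W || !W && !Z) || W   — complement / identity
= !!Z && (W || !W) || W   — absorption
= Z && (W || !W) || W   — double negation
= Z || W   — complement / identity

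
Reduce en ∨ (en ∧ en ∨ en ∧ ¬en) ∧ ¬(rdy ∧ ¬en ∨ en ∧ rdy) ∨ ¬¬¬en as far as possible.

True

en ∨ (en ∧ en ∨ en ∧ ¬en) ∧ ¬(rdy ∧ ¬en ∨ en ∧ rdy) ∨ ¬¬¬en
= en ∨ (en ∧ en ∨ en ∧ ¬en) ∧ ¬(rdy ∧ ¬en ∨ en ∧ rdy) ∨ ¬en   — double negation
= en ∨ en ∧ ¬(rdy ∧ ¬en ∨ en ∧ rdy) ∨ ¬en   — distribution
= en ∨ en ∧ ¬rdy ∨ ¬en   — distribution
= en ∨ ¬en   — absorption
= True   — complement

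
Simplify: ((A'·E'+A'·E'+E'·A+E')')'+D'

((A'·E'+A'·E'+E'·A+E')')'+D'
= A'·E'+A'·E'+E'·A+E'+D'   — double negation
= A'·E'+E'·A+E'+D'   — idempotence
= E'+E'+D'   — distribution
= E'+D'   — idempotence

E'+D'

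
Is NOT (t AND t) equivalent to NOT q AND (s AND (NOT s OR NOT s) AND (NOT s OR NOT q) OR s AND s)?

E1: NOT (t AND t)
    = NOT t
E2: NOT q AND (s AND (NOT s OR NOT s) AND (NOT s OR NOT q) OR s AND s)
    = NOT q AND (s AND (NOT s OR NOT s AND NOT q) OR s AND s)
    = NOT q AND (s AND NOT s OR s AND s)
    = NOT q AND s
These differ: at q=0, s=0, t=0, E1 = 1 but E2 = 0.

No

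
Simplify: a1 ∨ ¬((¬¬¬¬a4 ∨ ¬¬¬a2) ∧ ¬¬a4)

a1 ∨ ¬a4

a1 ∨ ¬((¬¬¬¬a4 ∨ ¬¬¬a2) ∧ ¬¬a4)
= a1 ∨ ¬((¬¬a4 ∨ ¬¬¬a2) ∧ ¬¬a4)
= a1 ∨ ¬((¬¬a4 ∨ ¬a2) ∧ ¬¬a4)
= a1 ∨ ¬¬¬a4
= a1 ∨ ¬a4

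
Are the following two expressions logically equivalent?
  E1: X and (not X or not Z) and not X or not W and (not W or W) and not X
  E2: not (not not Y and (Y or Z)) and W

E1: X and (not X or not Z) and not X or not W and (not W or W) and not X
    = X and not X or not W and (not W or W) and not X   [absorption]
    = not W and (not W or W) and not X   [complement / identity]
    = not W and not X   [complement / identity]
E2: not (not not Y and (Y or Z)) and W
    = not (Y and (Y or Z)) and W   [double negation]
    = not Y and W   [absorption]
These differ: at W=0, X=0, Y=0, Z=0, E1 = 1 but E2 = 0.

No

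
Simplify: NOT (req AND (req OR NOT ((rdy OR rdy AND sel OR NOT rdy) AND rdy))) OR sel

NOT req OR sel

NOT (req AND (req OR NOT ((rdy OR rdy AND sel OR NOT rdy) AND rdy))) OR sel
= NOT (req AND (req OR NOT ((rdy OR NOT rdy) AND rdy))) OR sel
= NOT (req AND (req OR NOT rdy)) OR sel
= NOT req OR sel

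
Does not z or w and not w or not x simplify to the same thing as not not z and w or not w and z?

No

E1: not z or w and not w or not x
    = not z or not x   — complement / identity
E2: not not z and w or not w and z
    = z and w or not w and z   — double negation
    = z   — distribution
These differ: at w=0, x=0, z=0, E1 = 1 but E2 = 0.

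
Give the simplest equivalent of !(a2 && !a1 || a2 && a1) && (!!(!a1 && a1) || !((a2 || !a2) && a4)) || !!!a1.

!(a2 && !a1 || a2 && a1) && (!!(!a1 && a1) || !((a2 || !a2) && a4)) || !!!a1
= !(a2 && !a1 || a2 && a1) && (!!(!a1 && a1) || !a4) || !!!a1   — complement / identity
= !a2 && (!!(!a1 && a1) || !a4) || !!!a1   — distribution
= !a2 && (!a1 && a1 || !a4) || !!!a1   — double negation
= !a2 && (!a1 && a1 || !a4) || !a1   — double negation
= !a2 && !a4 || !a1   — complement / identity

!a2 && !a4 || !a1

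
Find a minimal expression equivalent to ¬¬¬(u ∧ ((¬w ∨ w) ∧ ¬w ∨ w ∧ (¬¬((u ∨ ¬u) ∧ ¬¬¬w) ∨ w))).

¬¬¬(u ∧ ((¬w ∨ w) ∧ ¬w ∨ w ∧ (¬¬((u ∨ ¬u) ∧ ¬¬¬w) ∨ w)))
= ¬¬¬(u ∧ ((¬w ∨ w) ∧ ¬w ∨ w ∧ (¬¬¬¬¬w ∨ w)))   (complement / identity)
= ¬(u ∧ ((¬w ∨ w) ∧ ¬w ∨ w ∧ (¬¬¬¬¬w ∨ w)))   (double negation)
= ¬(u ∧ ((¬w ∨ w) ∧ ¬w ∨ w ∧ (¬¬¬w ∨ w)))   (double negation)
= ¬(u ∧ ((¬w ∨ w) ∧ ¬w ∨ w ∧ (¬w ∨ w)))   (double negation)
= ¬(u ∧ (¬w ∨ w))   (distribution)
= ¬u   (complement / identity)

¬u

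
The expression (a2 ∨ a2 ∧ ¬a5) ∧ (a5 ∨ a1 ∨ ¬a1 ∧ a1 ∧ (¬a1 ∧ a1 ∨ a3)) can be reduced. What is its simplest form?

a2 ∧ (a5 ∨ a1)

(a2 ∨ a2 ∧ ¬a5) ∧ (a5 ∨ a1 ∨ ¬a1 ∧ a1 ∧ (¬a1 ∧ a1 ∨ a3))
= (a2 ∨ a2 ∧ ¬a5) ∧ (a5 ∨ a1 ∨ ¬a1 ∧ a1)   (absorption)
= a2 ∧ (a5 ∨ a1 ∨ ¬a1 ∧ a1)   (absorption)
= a2 ∧ (a5 ∨ a1)   (complement / identity)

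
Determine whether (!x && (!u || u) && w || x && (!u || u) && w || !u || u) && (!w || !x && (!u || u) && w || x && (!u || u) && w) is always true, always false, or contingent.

always true

(!x && (!u || u) && w || x && (!u || u) && w || !u || u) && (!w || !x && (!u || u) && w || x && (!u || u) && w)
= (!u || u) && !w || !x && (!u || u) && w || x && (!u || u) && w
= (!u || u) && !w || (!u || u) && w
= !u || u
= true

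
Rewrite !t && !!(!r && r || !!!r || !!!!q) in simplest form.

!t && !!(!r && r || !!!r || !!!!q)
= !t && !!(!!!r || !!!!q)   [complement / identity]
= !t && !!(!!!r || !!q)   [double negation]
= !t && !(!!r && !q)   [De Morgan]
= !t && (!r || q)   [De Morgan]

!t && (!r || q)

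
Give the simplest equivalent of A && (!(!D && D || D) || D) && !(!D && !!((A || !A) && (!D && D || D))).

A && (!(!D && D || D) || D) && !(!D && !!((A || !A) && (!D && D || D)))
= A && (!(!D && D || D) || D) && (D || !((A || !A) && (!D && D || D)))   (De Morgan)
= A && (!(!D && D || D) || D) && (D || !(!D && D || D))   (complement / identity)
= A && (D && D || !(!D && D || D))   (distribution)
= A && (D || !(!D && D || D))   (idempotence)
= A && (D || !D)   (complement / identity)
= A   (complement / identity)

A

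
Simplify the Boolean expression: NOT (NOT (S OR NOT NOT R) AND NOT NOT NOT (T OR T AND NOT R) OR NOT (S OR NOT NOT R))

S OR R

NOT (NOT (S OR NOT NOT R) AND NOT NOT NOT (T OR T AND NOT R) OR NOT (S OR NOT NOT R))
= NOT (NOT (S OR NOT NOT R) AND NOT NOT NOT T OR NOT (S OR NOT NOT R))
= NOT (NOT (S OR NOT NOT R) AND NOT T OR NOT (S OR NOT NOT R))
= NOT NOT (S OR NOT NOT R)
= S OR NOT NOT R
= S OR R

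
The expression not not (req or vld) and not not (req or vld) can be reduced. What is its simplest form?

not not (req or vld) and not not (req or vld)
= not not (req or vld)   — idempotence
= req or vld   — double negation

req or vld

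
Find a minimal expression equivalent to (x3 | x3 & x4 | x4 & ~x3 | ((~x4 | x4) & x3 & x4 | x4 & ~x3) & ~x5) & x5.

(x3 | x3 & x4 | x4 & ~x3 | ((~x4 | x4) & x3 & x4 | x4 & ~x3) & ~x5) & x5
= (x3 | x3 & x4 | x4 & ~x3 | (x3 & x4 | x4 & ~x3) & ~x5) & x5   [complement / identity]
= (x3 | x3 & x4 | x4 & ~x3) & x5   [absorption]
= (x3 | x4) & x5   [distribution]

(x3 | x4) & x5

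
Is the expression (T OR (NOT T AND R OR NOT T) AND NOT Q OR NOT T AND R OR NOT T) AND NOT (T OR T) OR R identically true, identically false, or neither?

neither

(T OR (NOT T AND R OR NOT T) AND NOT Q OR NOT T AND R OR NOT T) AND NOT (T OR T) OR R
= (T OR NOT T AND R OR NOT T) AND NOT (T OR T) OR R   (absorption)
= (T OR NOT T) AND NOT (T OR T) OR R   (absorption)
= (T OR NOT T) AND NOT T OR R   (idempotence)
= NOT T OR R   (complement / identity)
This depends on R, T, so it is not a constant.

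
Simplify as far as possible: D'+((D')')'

D'+((D')')'
= D'+D'
= D'

D'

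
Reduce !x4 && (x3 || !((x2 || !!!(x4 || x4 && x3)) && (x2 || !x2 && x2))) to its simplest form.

!x4 && (x3 || !((x2 || !!!(x4 || x4 && x3)) && (x2 || !x2 && x2)))
= !x4 && (x3 || !((x2 || !!!x4) && (x2 || !x2 && x2)))   (absorption)
= !x4 && (x3 || !((x2 || !!!x4) && x2))   (complement / identity)
= !x4 && (x3 || !((x2 || !x4) && x2))   (double negation)
= !x4 && (x3 || !x2)   (absorption)

!x4 && (x3 || !x2)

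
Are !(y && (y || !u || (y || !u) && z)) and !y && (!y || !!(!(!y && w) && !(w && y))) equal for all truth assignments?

E1: !(y && (y || !u || (y || !u) && z))
    = !(y && (y || !u))   (absorption)
    = !y   (absorption)
E2: !y && (!y || !!(!(!y && w) && !(w && y)))
    = !y && (!y || !(!y && w || w && y))   (De Morgan)
    = !y && (!y || !w)   (distribution)
    = !y   (absorption)
Both reduce to !y, so they are equivalent.

Yes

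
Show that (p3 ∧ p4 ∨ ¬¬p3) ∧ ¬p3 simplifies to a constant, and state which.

False

(p3 ∧ p4 ∨ ¬¬p3) ∧ ¬p3
= (p3 ∧ p4 ∨ p3) ∧ ¬p3
= p3 ∧ ¬p3
= False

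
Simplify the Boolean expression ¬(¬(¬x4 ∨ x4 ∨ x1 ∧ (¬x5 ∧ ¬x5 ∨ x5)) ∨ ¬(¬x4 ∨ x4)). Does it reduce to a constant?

¬(¬(¬x4 ∨ x4 ∨ x1 ∧ (¬x5 ∧ ¬x5 ∨ x5)) ∨ ¬(¬x4 ∨ x4))
= (¬x4 ∨ x4 ∨ x1 ∧ (¬x5 ∧ ¬x5 ∨ x5)) ∧ (¬x4 ∨ x4)
= (¬x4 ∨ x4 ∨ x1 ∧ (¬x5 ∨ x5)) ∧ (¬x4 ∨ x4)
= (¬x4 ∨ x4 ∨ x1) ∧ (¬x4 ∨ x4)
= ¬x4 ∨ x4
= True

True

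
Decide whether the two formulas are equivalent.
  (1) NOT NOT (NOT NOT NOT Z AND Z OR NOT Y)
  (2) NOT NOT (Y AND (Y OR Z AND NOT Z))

No

E1: NOT NOT (NOT NOT NOT Z AND Z OR NOT Y)
    = NOT NOT (NOT Z AND Z OR NOT Y)   [double negation]
    = NOT NOT NOT Y   [complement / identity]
    = NOT Y   [double negation]
E2: NOT NOT (Y AND (Y OR Z AND NOT Z))
    = NOT NOT (Y AND Y)   [complement / identity]
    = Y AND Y   [double negation]
    = Y   [idempotence]
These differ: at Y=0, Z=0, E1 = 1 but E2 = 0.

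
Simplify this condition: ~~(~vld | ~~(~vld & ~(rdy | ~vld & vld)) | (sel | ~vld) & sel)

~~(~vld | ~~(~vld & ~(rdy | ~vld & vld)) | (sel | ~vld) & sel)
= ~~(~vld | ~~(~vld & ~rdy) | (sel | ~vld) & sel)   (complement / identity)
= ~vld | ~~(~vld & ~rdy) | (sel | ~vld) & sel   (double negation)
= ~vld | ~~(~vld & ~rdy) | sel   (absorption)
= ~vld | ~vld & ~rdy | sel   (double negation)
= ~vld | sel   (absorption)

~vld | sel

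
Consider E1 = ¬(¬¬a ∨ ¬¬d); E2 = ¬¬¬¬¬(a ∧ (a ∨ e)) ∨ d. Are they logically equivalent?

E1: ¬(¬¬a ∨ ¬¬d)
    = ¬a ∧ ¬d   (De Morgan)
E2: ¬¬¬¬¬(a ∧ (a ∨ e)) ∨ d
    = ¬¬¬(a ∧ (a ∨ e)) ∨ d   (double negation)
    = ¬¬¬a ∨ d   (absorption)
    = ¬a ∨ d   (double negation)
These differ: at a=0, d=1, e=0, E1 = 0 but E2 = 1.

No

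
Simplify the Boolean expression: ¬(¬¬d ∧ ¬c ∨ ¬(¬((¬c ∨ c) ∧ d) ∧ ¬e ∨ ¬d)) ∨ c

¬(¬¬d ∧ ¬c ∨ ¬(¬((¬c ∨ c) ∧ d) ∧ ¬e ∨ ¬d)) ∨ c
= ¬(¬¬d ∧ ¬c ∨ ¬(¬d ∧ ¬e ∨ ¬d)) ∨ c   — complement / identity
= ¬(¬¬d ∧ ¬c ∨ ¬¬d) ∨ c   — absorption
= ¬¬¬d ∨ c   — absorption
= ¬d ∨ c   — double negation

¬d ∨ c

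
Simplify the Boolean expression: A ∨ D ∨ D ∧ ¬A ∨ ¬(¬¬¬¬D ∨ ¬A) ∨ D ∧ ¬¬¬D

A ∨ D ∨ D ∧ ¬A ∨ ¬(¬¬¬¬D ∨ ¬A) ∨ D ∧ ¬¬¬D
= A ∨ D ∨ ¬(¬¬¬¬D ∨ ¬A) ∨ D ∧ ¬¬¬D   [absorption]
= A ∨ D ∨ ¬¬¬D ∧ A ∨ D ∧ ¬¬¬D   [De Morgan]
= A ∨ D ∨ (A ∨ D) ∧ ¬¬¬D   [distribution]
= A ∨ D ∨ (A ∨ D) ∧ ¬D   [double negation]
= A ∨ D   [absorption]

A ∨ D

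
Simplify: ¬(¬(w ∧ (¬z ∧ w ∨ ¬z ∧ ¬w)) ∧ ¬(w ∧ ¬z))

w ∧ ¬z

¬(¬(w ∧ (¬z ∧ w ∨ ¬z ∧ ¬w)) ∧ ¬(w ∧ ¬z))
= ¬(¬(w ∧ ¬z) ∧ ¬(w ∧ ¬z))   (distribution)
= ¬¬(w ∧ ¬z)   (idempotence)
= w ∧ ¬z   (double negation)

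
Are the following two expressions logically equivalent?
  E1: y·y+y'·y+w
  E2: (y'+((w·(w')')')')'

E1: y·y+y'·y+w
    = y+w   [distribution]
E2: (y'+((w·(w')')')')'
    = (y'+((w·w)')')'   [double negation]
    = (y'+(w')')'   [idempotence]
    = y·w'   [De Morgan]
These differ: at w=1, y=0, E1 = 1 but E2 = 0.

No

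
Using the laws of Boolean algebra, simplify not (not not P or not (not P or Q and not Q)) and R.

not (not not P or not (not P or Q and not Q)) and R
= not (not not P or not not P) and R   — complement / identity
= not P and not P and R   — De Morgan
= not P and R   — idempotence

not P and R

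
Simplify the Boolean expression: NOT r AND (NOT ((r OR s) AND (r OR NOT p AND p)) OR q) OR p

NOT r AND (NOT ((r OR s) AND (r OR NOT p AND p)) OR q) OR p
= NOT r AND (NOT ((r OR s) AND r) OR q) OR p   [complement / identity]
= NOT r AND (NOT r OR q) OR p   [absorption]
= NOT r OR p   [absorption]

NOT r OR p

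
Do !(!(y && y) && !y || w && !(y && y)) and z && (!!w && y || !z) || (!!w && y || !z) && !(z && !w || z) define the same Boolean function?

E1: !(!(y && y) && !y || w && !(y && y))
    = !((!y || w) && !(y && y))   — distribution
    = !((!y || w) && !y)   — idempotence
    = !!y   — absorption
    = y   — double negation
E2: z && (!!w && y || !z) || (!!w && y || !z) && !(z && !w || z)
    = z && (!!w && y || !z) || (!!w && y || !z) && !z   — absorption
    = !!w && y || !z   — distribution
    = w && y || !z   — double negation
These differ: at w=0, y=0, z=0, E1 = 0 but E2 = 1.

No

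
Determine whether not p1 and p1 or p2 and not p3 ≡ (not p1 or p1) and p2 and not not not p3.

E1: not p1 and p1 or p2 and not p3
    = p2 and not p3   (complement / identity)
E2: (not p1 or p1) and p2 and not not not p3
    = p2 and not not not p3   (complement / identity)
    = p2 and not p3   (double negation)
Both reduce to p2 and not p3, so they are equivalent.

Yes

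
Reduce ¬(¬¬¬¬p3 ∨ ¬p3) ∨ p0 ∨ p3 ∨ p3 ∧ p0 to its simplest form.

¬(¬¬¬¬p3 ∨ ¬p3) ∨ p0 ∨ p3 ∨ p3 ∧ p0
= ¬(¬¬p3 ∨ ¬p3) ∨ p0 ∨ p3 ∨ p3 ∧ p0   [double negation]
= ¬p3 ∧ p3 ∨ p0 ∨ p3 ∨ p3 ∧ p0   [De Morgan]
= p0 ∨ p3 ∨ p3 ∧ p0   [complement / identity]
= p0 ∨ p3   [absorption]

p0 ∨ p3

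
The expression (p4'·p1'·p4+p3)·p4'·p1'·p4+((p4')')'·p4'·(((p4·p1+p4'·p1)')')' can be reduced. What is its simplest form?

(p4'·p1'·p4+p3)·p4'·p1'·p4+((p4')')'·p4'·(((p4·p1+p4'·p1)')')'
= p4'·p1'·p4+((p4')')'·p4'·(((p4·p1+p4'·p1)')')'   — absorption
= p4'·p1'·p4+p4'·p4'·(((p4·p1+p4'·p1)')')'   — double negation
= p4'·p1'·p4+p4'·p4'·(p4·p1+p4'·p1)'   — double negation
= p4'·p1'·p4+p4'·p4'·p1'   — distribution
= p4'·p1'   — distribution

p4'·p1'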